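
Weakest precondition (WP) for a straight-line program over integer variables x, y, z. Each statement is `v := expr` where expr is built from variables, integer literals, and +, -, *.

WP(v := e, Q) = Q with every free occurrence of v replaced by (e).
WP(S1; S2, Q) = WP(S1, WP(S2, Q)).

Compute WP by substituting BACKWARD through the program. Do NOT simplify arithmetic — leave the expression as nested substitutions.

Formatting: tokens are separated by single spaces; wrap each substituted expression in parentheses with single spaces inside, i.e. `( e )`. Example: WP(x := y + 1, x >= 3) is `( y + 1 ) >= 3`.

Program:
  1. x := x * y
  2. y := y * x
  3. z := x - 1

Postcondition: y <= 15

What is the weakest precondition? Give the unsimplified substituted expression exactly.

post: y <= 15
stmt 3: z := x - 1  -- replace 0 occurrence(s) of z with (x - 1)
  => y <= 15
stmt 2: y := y * x  -- replace 1 occurrence(s) of y with (y * x)
  => ( y * x ) <= 15
stmt 1: x := x * y  -- replace 1 occurrence(s) of x with (x * y)
  => ( y * ( x * y ) ) <= 15

Answer: ( y * ( x * y ) ) <= 15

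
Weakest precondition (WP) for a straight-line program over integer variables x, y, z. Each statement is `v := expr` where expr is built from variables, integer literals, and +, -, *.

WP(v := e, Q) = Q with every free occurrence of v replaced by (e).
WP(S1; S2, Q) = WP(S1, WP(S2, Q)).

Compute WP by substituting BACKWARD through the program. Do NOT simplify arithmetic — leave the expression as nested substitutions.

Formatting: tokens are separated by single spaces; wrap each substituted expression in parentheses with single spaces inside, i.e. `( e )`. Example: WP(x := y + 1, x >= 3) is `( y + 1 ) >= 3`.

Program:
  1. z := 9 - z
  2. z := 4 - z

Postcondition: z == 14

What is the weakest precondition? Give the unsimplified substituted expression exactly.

post: z == 14
stmt 2: z := 4 - z  -- replace 1 occurrence(s) of z with (4 - z)
  => ( 4 - z ) == 14
stmt 1: z := 9 - z  -- replace 1 occurrence(s) of z with (9 - z)
  => ( 4 - ( 9 - z ) ) == 14

Answer: ( 4 - ( 9 - z ) ) == 14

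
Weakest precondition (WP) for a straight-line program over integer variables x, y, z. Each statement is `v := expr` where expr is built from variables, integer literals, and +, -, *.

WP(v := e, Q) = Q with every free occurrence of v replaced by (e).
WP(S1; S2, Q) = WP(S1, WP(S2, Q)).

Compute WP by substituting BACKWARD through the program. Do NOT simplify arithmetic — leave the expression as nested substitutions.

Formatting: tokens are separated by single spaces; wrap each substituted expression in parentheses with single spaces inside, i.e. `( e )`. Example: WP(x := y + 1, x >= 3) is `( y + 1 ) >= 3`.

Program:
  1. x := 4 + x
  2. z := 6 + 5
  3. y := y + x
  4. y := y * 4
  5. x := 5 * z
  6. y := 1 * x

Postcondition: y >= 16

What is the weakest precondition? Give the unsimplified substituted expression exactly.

post: y >= 16
stmt 6: y := 1 * x  -- replace 1 occurrence(s) of y with (1 * x)
  => ( 1 * x ) >= 16
stmt 5: x := 5 * z  -- replace 1 occurrence(s) of x with (5 * z)
  => ( 1 * ( 5 * z ) ) >= 16
stmt 4: y := y * 4  -- replace 0 occurrence(s) of y with (y * 4)
  => ( 1 * ( 5 * z ) ) >= 16
stmt 3: y := y + x  -- replace 0 occurrence(s) of y with (y + x)
  => ( 1 * ( 5 * z ) ) >= 16
stmt 2: z := 6 + 5  -- replace 1 occurrence(s) of z with (6 + 5)
  => ( 1 * ( 5 * ( 6 + 5 ) ) ) >= 16
stmt 1: x := 4 + x  -- replace 0 occurrence(s) of x with (4 + x)
  => ( 1 * ( 5 * ( 6 + 5 ) ) ) >= 16

Answer: ( 1 * ( 5 * ( 6 + 5 ) ) ) >= 16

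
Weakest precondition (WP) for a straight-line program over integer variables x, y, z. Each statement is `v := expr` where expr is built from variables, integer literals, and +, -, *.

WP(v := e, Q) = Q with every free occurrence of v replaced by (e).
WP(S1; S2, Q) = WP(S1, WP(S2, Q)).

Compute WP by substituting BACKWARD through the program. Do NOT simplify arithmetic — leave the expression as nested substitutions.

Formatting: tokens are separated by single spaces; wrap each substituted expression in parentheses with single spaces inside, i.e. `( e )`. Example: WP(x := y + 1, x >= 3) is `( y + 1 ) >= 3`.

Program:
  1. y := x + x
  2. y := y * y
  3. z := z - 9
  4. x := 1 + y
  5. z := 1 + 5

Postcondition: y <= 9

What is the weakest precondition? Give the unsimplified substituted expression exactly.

post: y <= 9
stmt 5: z := 1 + 5  -- replace 0 occurrence(s) of z with (1 + 5)
  => y <= 9
stmt 4: x := 1 + y  -- replace 0 occurrence(s) of x with (1 + y)
  => y <= 9
stmt 3: z := z - 9  -- replace 0 occurrence(s) of z with (z - 9)
  => y <= 9
stmt 2: y := y * y  -- replace 1 occurrence(s) of y with (y * y)
  => ( y * y ) <= 9
stmt 1: y := x + x  -- replace 2 occurrence(s) of y with (x + x)
  => ( ( x + x ) * ( x + x ) ) <= 9

Answer: ( ( x + x ) * ( x + x ) ) <= 9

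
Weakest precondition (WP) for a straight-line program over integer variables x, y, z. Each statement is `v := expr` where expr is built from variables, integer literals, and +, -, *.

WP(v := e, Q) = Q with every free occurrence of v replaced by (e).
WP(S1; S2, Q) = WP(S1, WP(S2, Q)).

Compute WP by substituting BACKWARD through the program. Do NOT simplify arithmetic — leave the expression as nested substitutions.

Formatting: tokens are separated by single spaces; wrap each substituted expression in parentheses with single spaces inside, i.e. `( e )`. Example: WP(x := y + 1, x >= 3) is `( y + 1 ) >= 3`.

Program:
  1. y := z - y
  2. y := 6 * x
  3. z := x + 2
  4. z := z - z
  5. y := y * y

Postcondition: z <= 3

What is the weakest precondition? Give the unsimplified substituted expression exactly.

post: z <= 3
stmt 5: y := y * y  -- replace 0 occurrence(s) of y with (y * y)
  => z <= 3
stmt 4: z := z - z  -- replace 1 occurrence(s) of z with (z - z)
  => ( z - z ) <= 3
stmt 3: z := x + 2  -- replace 2 occurrence(s) of z with (x + 2)
  => ( ( x + 2 ) - ( x + 2 ) ) <= 3
stmt 2: y := 6 * x  -- replace 0 occurrence(s) of y with (6 * x)
  => ( ( x + 2 ) - ( x + 2 ) ) <= 3
stmt 1: y := z - y  -- replace 0 occurrence(s) of y with (z - y)
  => ( ( x + 2 ) - ( x + 2 ) ) <= 3

Answer: ( ( x + 2 ) - ( x + 2 ) ) <= 3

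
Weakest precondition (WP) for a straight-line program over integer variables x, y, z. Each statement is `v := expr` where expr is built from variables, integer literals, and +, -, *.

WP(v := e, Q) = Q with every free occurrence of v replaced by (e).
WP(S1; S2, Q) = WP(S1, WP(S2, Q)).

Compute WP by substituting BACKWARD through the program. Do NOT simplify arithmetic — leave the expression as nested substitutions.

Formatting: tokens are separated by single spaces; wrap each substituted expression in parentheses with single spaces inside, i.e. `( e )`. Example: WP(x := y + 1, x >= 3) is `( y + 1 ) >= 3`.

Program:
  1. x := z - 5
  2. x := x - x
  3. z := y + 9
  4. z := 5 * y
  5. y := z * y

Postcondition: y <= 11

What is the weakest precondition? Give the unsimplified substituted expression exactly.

Answer: ( ( 5 * y ) * y ) <= 11

Derivation:
post: y <= 11
stmt 5: y := z * y  -- replace 1 occurrence(s) of y with (z * y)
  => ( z * y ) <= 11
stmt 4: z := 5 * y  -- replace 1 occurrence(s) of z with (5 * y)
  => ( ( 5 * y ) * y ) <= 11
stmt 3: z := y + 9  -- replace 0 occurrence(s) of z with (y + 9)
  => ( ( 5 * y ) * y ) <= 11
stmt 2: x := x - x  -- replace 0 occurrence(s) of x with (x - x)
  => ( ( 5 * y ) * y ) <= 11
stmt 1: x := z - 5  -- replace 0 occurrence(s) of x with (z - 5)
  => ( ( 5 * y ) * y ) <= 11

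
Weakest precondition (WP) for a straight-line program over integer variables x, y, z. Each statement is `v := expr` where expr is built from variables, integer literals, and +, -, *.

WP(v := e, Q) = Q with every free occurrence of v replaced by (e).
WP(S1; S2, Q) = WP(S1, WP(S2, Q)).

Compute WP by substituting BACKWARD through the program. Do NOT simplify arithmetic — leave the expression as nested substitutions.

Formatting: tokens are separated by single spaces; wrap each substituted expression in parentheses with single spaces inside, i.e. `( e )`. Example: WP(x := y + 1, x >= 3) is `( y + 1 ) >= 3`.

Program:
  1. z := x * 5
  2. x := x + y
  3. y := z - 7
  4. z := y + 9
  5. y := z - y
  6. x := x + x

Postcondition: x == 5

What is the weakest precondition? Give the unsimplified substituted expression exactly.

Answer: ( ( x + y ) + ( x + y ) ) == 5

Derivation:
post: x == 5
stmt 6: x := x + x  -- replace 1 occurrence(s) of x with (x + x)
  => ( x + x ) == 5
stmt 5: y := z - y  -- replace 0 occurrence(s) of y with (z - y)
  => ( x + x ) == 5
stmt 4: z := y + 9  -- replace 0 occurrence(s) of z with (y + 9)
  => ( x + x ) == 5
stmt 3: y := z - 7  -- replace 0 occurrence(s) of y with (z - 7)
  => ( x + x ) == 5
stmt 2: x := x + y  -- replace 2 occurrence(s) of x with (x + y)
  => ( ( x + y ) + ( x + y ) ) == 5
stmt 1: z := x * 5  -- replace 0 occurrence(s) of z with (x * 5)
  => ( ( x + y ) + ( x + y ) ) == 5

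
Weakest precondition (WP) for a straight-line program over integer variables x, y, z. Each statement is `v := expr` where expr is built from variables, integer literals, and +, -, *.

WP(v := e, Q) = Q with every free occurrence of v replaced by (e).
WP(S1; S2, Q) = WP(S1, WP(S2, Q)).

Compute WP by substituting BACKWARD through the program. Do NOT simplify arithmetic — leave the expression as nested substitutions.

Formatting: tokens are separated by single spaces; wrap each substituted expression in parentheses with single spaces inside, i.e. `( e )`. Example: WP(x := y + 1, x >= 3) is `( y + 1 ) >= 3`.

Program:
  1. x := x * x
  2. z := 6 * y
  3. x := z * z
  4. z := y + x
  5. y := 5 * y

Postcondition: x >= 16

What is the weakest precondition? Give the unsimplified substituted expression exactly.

post: x >= 16
stmt 5: y := 5 * y  -- replace 0 occurrence(s) of y with (5 * y)
  => x >= 16
stmt 4: z := y + x  -- replace 0 occurrence(s) of z with (y + x)
  => x >= 16
stmt 3: x := z * z  -- replace 1 occurrence(s) of x with (z * z)
  => ( z * z ) >= 16
stmt 2: z := 6 * y  -- replace 2 occurrence(s) of z with (6 * y)
  => ( ( 6 * y ) * ( 6 * y ) ) >= 16
stmt 1: x := x * x  -- replace 0 occurrence(s) of x with (x * x)
  => ( ( 6 * y ) * ( 6 * y ) ) >= 16

Answer: ( ( 6 * y ) * ( 6 * y ) ) >= 16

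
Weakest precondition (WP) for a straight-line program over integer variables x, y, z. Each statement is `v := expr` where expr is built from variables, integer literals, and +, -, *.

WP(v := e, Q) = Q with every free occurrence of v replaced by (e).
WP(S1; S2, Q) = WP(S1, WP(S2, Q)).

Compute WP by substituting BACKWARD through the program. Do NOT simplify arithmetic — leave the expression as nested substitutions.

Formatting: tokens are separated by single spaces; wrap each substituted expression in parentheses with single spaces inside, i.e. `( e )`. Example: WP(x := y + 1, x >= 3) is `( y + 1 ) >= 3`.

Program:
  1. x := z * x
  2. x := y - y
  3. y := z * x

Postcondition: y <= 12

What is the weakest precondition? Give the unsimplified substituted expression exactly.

post: y <= 12
stmt 3: y := z * x  -- replace 1 occurrence(s) of y with (z * x)
  => ( z * x ) <= 12
stmt 2: x := y - y  -- replace 1 occurrence(s) of x with (y - y)
  => ( z * ( y - y ) ) <= 12
stmt 1: x := z * x  -- replace 0 occurrence(s) of x with (z * x)
  => ( z * ( y - y ) ) <= 12

Answer: ( z * ( y - y ) ) <= 12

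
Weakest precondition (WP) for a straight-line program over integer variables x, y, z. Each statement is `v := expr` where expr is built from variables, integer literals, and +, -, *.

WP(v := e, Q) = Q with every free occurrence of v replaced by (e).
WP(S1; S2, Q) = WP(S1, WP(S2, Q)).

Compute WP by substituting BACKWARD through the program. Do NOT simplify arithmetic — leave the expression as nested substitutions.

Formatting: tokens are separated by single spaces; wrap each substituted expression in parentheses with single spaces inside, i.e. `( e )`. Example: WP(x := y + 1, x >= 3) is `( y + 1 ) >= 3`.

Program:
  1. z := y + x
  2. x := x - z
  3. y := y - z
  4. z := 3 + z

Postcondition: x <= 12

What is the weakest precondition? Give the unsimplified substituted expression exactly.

post: x <= 12
stmt 4: z := 3 + z  -- replace 0 occurrence(s) of z with (3 + z)
  => x <= 12
stmt 3: y := y - z  -- replace 0 occurrence(s) of y with (y - z)
  => x <= 12
stmt 2: x := x - z  -- replace 1 occurrence(s) of x with (x - z)
  => ( x - z ) <= 12
stmt 1: z := y + x  -- replace 1 occurrence(s) of z with (y + x)
  => ( x - ( y + x ) ) <= 12

Answer: ( x - ( y + x ) ) <= 12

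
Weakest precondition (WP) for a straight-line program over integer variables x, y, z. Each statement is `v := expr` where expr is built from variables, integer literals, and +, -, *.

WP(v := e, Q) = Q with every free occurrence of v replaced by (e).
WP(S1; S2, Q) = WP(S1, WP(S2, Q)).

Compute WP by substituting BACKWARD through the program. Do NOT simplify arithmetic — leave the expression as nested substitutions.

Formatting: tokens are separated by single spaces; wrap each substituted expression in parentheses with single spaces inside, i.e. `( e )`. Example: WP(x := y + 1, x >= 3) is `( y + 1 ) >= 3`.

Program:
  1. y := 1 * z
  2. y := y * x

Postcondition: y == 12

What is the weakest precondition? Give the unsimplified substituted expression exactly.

Answer: ( ( 1 * z ) * x ) == 12

Derivation:
post: y == 12
stmt 2: y := y * x  -- replace 1 occurrence(s) of y with (y * x)
  => ( y * x ) == 12
stmt 1: y := 1 * z  -- replace 1 occurrence(s) of y with (1 * z)
  => ( ( 1 * z ) * x ) == 12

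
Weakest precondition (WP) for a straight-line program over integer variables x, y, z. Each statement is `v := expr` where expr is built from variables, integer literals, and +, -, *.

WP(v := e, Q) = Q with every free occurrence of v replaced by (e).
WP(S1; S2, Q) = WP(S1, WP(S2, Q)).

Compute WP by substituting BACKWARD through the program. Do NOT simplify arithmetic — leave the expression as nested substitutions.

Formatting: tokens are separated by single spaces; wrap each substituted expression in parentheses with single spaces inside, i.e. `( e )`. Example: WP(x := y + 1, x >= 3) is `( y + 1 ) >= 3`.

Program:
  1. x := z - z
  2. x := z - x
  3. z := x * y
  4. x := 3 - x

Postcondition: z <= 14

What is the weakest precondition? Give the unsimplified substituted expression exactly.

Answer: ( ( z - ( z - z ) ) * y ) <= 14

Derivation:
post: z <= 14
stmt 4: x := 3 - x  -- replace 0 occurrence(s) of x with (3 - x)
  => z <= 14
stmt 3: z := x * y  -- replace 1 occurrence(s) of z with (x * y)
  => ( x * y ) <= 14
stmt 2: x := z - x  -- replace 1 occurrence(s) of x with (z - x)
  => ( ( z - x ) * y ) <= 14
stmt 1: x := z - z  -- replace 1 occurrence(s) of x with (z - z)
  => ( ( z - ( z - z ) ) * y ) <= 14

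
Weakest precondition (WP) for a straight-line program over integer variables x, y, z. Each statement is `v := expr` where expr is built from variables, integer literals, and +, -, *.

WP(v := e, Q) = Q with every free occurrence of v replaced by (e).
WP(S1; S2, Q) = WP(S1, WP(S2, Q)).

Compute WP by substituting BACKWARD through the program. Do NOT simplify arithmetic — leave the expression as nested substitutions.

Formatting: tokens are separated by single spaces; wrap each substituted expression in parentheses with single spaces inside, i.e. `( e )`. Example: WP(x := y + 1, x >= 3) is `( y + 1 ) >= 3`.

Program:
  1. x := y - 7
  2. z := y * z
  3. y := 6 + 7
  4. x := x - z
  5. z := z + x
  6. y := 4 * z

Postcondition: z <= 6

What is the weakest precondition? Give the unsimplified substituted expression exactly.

post: z <= 6
stmt 6: y := 4 * z  -- replace 0 occurrence(s) of y with (4 * z)
  => z <= 6
stmt 5: z := z + x  -- replace 1 occurrence(s) of z with (z + x)
  => ( z + x ) <= 6
stmt 4: x := x - z  -- replace 1 occurrence(s) of x with (x - z)
  => ( z + ( x - z ) ) <= 6
stmt 3: y := 6 + 7  -- replace 0 occurrence(s) of y with (6 + 7)
  => ( z + ( x - z ) ) <= 6
stmt 2: z := y * z  -- replace 2 occurrence(s) of z with (y * z)
  => ( ( y * z ) + ( x - ( y * z ) ) ) <= 6
stmt 1: x := y - 7  -- replace 1 occurrence(s) of x with (y - 7)
  => ( ( y * z ) + ( ( y - 7 ) - ( y * z ) ) ) <= 6

Answer: ( ( y * z ) + ( ( y - 7 ) - ( y * z ) ) ) <= 6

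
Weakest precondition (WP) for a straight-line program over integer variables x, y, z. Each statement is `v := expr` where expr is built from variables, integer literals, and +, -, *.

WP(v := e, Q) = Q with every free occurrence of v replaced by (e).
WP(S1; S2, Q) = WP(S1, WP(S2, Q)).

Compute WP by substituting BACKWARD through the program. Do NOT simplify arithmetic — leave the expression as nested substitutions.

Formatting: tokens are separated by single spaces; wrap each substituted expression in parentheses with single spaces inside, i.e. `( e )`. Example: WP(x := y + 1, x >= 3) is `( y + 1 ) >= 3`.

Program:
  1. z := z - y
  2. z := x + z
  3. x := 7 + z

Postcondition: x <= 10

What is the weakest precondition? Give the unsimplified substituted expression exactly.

post: x <= 10
stmt 3: x := 7 + z  -- replace 1 occurrence(s) of x with (7 + z)
  => ( 7 + z ) <= 10
stmt 2: z := x + z  -- replace 1 occurrence(s) of z with (x + z)
  => ( 7 + ( x + z ) ) <= 10
stmt 1: z := z - y  -- replace 1 occurrence(s) of z with (z - y)
  => ( 7 + ( x + ( z - y ) ) ) <= 10

Answer: ( 7 + ( x + ( z - y ) ) ) <= 10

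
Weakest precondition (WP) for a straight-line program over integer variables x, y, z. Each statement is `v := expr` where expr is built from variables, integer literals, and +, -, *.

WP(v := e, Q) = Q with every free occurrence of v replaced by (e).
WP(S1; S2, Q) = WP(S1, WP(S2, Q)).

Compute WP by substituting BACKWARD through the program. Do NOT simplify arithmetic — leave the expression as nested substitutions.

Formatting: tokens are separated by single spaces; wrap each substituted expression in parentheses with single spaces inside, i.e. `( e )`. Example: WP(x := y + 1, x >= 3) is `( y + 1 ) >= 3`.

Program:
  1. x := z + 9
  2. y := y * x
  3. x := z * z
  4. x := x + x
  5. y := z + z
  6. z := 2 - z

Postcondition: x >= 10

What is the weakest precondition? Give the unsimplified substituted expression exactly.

post: x >= 10
stmt 6: z := 2 - z  -- replace 0 occurrence(s) of z with (2 - z)
  => x >= 10
stmt 5: y := z + z  -- replace 0 occurrence(s) of y with (z + z)
  => x >= 10
stmt 4: x := x + x  -- replace 1 occurrence(s) of x with (x + x)
  => ( x + x ) >= 10
stmt 3: x := z * z  -- replace 2 occurrence(s) of x with (z * z)
  => ( ( z * z ) + ( z * z ) ) >= 10
stmt 2: y := y * x  -- replace 0 occurrence(s) of y with (y * x)
  => ( ( z * z ) + ( z * z ) ) >= 10
stmt 1: x := z + 9  -- replace 0 occurrence(s) of x with (z + 9)
  => ( ( z * z ) + ( z * z ) ) >= 10

Answer: ( ( z * z ) + ( z * z ) ) >= 10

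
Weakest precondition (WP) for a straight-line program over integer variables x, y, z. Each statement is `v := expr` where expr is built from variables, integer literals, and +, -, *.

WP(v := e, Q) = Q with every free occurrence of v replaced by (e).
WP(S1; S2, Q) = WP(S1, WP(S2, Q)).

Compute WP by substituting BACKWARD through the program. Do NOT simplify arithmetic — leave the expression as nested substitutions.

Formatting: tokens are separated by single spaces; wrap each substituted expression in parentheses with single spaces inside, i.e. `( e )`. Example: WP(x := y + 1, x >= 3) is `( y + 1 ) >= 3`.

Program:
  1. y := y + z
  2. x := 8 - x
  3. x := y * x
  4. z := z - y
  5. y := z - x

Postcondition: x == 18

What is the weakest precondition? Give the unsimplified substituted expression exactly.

post: x == 18
stmt 5: y := z - x  -- replace 0 occurrence(s) of y with (z - x)
  => x == 18
stmt 4: z := z - y  -- replace 0 occurrence(s) of z with (z - y)
  => x == 18
stmt 3: x := y * x  -- replace 1 occurrence(s) of x with (y * x)
  => ( y * x ) == 18
stmt 2: x := 8 - x  -- replace 1 occurrence(s) of x with (8 - x)
  => ( y * ( 8 - x ) ) == 18
stmt 1: y := y + z  -- replace 1 occurrence(s) of y with (y + z)
  => ( ( y + z ) * ( 8 - x ) ) == 18

Answer: ( ( y + z ) * ( 8 - x ) ) == 18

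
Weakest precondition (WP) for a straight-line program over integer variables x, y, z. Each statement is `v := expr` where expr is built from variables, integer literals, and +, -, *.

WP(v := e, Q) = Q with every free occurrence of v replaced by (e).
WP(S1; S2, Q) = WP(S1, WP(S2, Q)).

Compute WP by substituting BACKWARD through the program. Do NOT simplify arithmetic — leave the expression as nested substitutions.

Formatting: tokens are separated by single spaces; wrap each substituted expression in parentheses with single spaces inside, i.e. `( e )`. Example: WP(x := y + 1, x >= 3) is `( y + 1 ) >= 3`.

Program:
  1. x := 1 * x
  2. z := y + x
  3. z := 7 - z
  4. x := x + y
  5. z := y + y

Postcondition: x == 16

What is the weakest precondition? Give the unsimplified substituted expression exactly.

post: x == 16
stmt 5: z := y + y  -- replace 0 occurrence(s) of z with (y + y)
  => x == 16
stmt 4: x := x + y  -- replace 1 occurrence(s) of x with (x + y)
  => ( x + y ) == 16
stmt 3: z := 7 - z  -- replace 0 occurrence(s) of z with (7 - z)
  => ( x + y ) == 16
stmt 2: z := y + x  -- replace 0 occurrence(s) of z with (y + x)
  => ( x + y ) == 16
stmt 1: x := 1 * x  -- replace 1 occurrence(s) of x with (1 * x)
  => ( ( 1 * x ) + y ) == 16

Answer: ( ( 1 * x ) + y ) == 16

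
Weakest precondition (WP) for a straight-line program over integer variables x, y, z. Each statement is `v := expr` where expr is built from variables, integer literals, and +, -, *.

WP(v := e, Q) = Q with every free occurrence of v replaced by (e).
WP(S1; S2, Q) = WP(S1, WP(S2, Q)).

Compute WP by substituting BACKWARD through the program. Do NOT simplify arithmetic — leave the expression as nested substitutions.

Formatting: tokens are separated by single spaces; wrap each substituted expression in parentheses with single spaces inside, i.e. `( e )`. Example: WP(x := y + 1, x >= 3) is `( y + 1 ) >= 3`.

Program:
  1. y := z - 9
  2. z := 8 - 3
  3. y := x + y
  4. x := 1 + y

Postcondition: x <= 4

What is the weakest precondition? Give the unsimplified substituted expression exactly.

post: x <= 4
stmt 4: x := 1 + y  -- replace 1 occurrence(s) of x with (1 + y)
  => ( 1 + y ) <= 4
stmt 3: y := x + y  -- replace 1 occurrence(s) of y with (x + y)
  => ( 1 + ( x + y ) ) <= 4
stmt 2: z := 8 - 3  -- replace 0 occurrence(s) of z with (8 - 3)
  => ( 1 + ( x + y ) ) <= 4
stmt 1: y := z - 9  -- replace 1 occurrence(s) of y with (z - 9)
  => ( 1 + ( x + ( z - 9 ) ) ) <= 4

Answer: ( 1 + ( x + ( z - 9 ) ) ) <= 4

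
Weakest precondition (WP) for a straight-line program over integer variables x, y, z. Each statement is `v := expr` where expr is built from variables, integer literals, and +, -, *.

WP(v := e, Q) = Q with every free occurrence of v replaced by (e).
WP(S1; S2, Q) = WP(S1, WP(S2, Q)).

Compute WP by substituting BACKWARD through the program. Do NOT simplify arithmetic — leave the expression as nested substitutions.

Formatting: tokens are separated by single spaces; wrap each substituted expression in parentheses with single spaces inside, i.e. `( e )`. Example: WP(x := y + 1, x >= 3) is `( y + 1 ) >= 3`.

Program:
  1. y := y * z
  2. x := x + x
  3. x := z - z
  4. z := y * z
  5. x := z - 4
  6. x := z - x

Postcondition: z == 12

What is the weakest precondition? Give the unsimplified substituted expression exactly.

post: z == 12
stmt 6: x := z - x  -- replace 0 occurrence(s) of x with (z - x)
  => z == 12
stmt 5: x := z - 4  -- replace 0 occurrence(s) of x with (z - 4)
  => z == 12
stmt 4: z := y * z  -- replace 1 occurrence(s) of z with (y * z)
  => ( y * z ) == 12
stmt 3: x := z - z  -- replace 0 occurrence(s) of x with (z - z)
  => ( y * z ) == 12
stmt 2: x := x + x  -- replace 0 occurrence(s) of x with (x + x)
  => ( y * z ) == 12
stmt 1: y := y * z  -- replace 1 occurrence(s) of y with (y * z)
  => ( ( y * z ) * z ) == 12

Answer: ( ( y * z ) * z ) == 12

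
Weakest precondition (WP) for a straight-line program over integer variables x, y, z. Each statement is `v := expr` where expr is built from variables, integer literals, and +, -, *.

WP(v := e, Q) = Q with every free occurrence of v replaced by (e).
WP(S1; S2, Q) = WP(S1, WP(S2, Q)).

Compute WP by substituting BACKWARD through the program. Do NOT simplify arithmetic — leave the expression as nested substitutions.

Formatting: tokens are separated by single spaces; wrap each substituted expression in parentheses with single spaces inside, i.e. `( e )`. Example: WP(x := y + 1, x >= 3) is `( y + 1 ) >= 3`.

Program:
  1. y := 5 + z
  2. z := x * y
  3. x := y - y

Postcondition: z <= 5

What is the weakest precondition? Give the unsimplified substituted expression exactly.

Answer: ( x * ( 5 + z ) ) <= 5

Derivation:
post: z <= 5
stmt 3: x := y - y  -- replace 0 occurrence(s) of x with (y - y)
  => z <= 5
stmt 2: z := x * y  -- replace 1 occurrence(s) of z with (x * y)
  => ( x * y ) <= 5
stmt 1: y := 5 + z  -- replace 1 occurrence(s) of y with (5 + z)
  => ( x * ( 5 + z ) ) <= 5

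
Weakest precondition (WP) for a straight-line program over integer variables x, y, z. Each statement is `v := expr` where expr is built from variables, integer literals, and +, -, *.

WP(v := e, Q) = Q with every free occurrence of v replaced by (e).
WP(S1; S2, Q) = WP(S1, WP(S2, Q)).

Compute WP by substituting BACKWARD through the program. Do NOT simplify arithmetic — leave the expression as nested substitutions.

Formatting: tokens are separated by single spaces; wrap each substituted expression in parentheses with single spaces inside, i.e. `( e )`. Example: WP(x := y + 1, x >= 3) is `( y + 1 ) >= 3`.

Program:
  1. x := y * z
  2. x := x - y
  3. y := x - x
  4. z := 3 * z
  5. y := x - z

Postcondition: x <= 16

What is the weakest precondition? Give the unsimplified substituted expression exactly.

Answer: ( ( y * z ) - y ) <= 16

Derivation:
post: x <= 16
stmt 5: y := x - z  -- replace 0 occurrence(s) of y with (x - z)
  => x <= 16
stmt 4: z := 3 * z  -- replace 0 occurrence(s) of z with (3 * z)
  => x <= 16
stmt 3: y := x - x  -- replace 0 occurrence(s) of y with (x - x)
  => x <= 16
stmt 2: x := x - y  -- replace 1 occurrence(s) of x with (x - y)
  => ( x - y ) <= 16
stmt 1: x := y * z  -- replace 1 occurrence(s) of x with (y * z)
  => ( ( y * z ) - y ) <= 16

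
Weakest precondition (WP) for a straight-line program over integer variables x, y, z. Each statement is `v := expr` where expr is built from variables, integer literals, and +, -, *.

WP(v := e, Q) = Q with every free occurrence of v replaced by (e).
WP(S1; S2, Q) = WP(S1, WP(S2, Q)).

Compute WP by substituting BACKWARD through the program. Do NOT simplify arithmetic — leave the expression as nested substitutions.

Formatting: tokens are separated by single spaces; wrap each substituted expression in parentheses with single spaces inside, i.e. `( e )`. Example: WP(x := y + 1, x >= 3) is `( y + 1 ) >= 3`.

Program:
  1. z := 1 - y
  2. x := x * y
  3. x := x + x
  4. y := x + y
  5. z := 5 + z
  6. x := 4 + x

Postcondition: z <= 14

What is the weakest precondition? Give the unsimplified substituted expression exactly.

Answer: ( 5 + ( 1 - y ) ) <= 14

Derivation:
post: z <= 14
stmt 6: x := 4 + x  -- replace 0 occurrence(s) of x with (4 + x)
  => z <= 14
stmt 5: z := 5 + z  -- replace 1 occurrence(s) of z with (5 + z)
  => ( 5 + z ) <= 14
stmt 4: y := x + y  -- replace 0 occurrence(s) of y with (x + y)
  => ( 5 + z ) <= 14
stmt 3: x := x + x  -- replace 0 occurrence(s) of x with (x + x)
  => ( 5 + z ) <= 14
stmt 2: x := x * y  -- replace 0 occurrence(s) of x with (x * y)
  => ( 5 + z ) <= 14
stmt 1: z := 1 - y  -- replace 1 occurrence(s) of z with (1 - y)
  => ( 5 + ( 1 - y ) ) <= 14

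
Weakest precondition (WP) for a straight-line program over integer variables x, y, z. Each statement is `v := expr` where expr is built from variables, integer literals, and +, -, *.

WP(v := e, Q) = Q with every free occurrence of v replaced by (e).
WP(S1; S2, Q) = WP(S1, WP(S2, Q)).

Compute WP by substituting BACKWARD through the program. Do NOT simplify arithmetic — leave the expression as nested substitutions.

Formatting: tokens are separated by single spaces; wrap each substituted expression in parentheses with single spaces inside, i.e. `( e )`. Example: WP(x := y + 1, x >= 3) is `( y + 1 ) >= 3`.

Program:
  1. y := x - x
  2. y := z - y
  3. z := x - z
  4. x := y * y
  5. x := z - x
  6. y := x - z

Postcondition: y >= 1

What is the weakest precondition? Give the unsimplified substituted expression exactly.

post: y >= 1
stmt 6: y := x - z  -- replace 1 occurrence(s) of y with (x - z)
  => ( x - z ) >= 1
stmt 5: x := z - x  -- replace 1 occurrence(s) of x with (z - x)
  => ( ( z - x ) - z ) >= 1
stmt 4: x := y * y  -- replace 1 occurrence(s) of x with (y * y)
  => ( ( z - ( y * y ) ) - z ) >= 1
stmt 3: z := x - z  -- replace 2 occurrence(s) of z with (x - z)
  => ( ( ( x - z ) - ( y * y ) ) - ( x - z ) ) >= 1
stmt 2: y := z - y  -- replace 2 occurrence(s) of y with (z - y)
  => ( ( ( x - z ) - ( ( z - y ) * ( z - y ) ) ) - ( x - z ) ) >= 1
stmt 1: y := x - x  -- replace 2 occurrence(s) of y with (x - x)
  => ( ( ( x - z ) - ( ( z - ( x - x ) ) * ( z - ( x - x ) ) ) ) - ( x - z ) ) >= 1

Answer: ( ( ( x - z ) - ( ( z - ( x - x ) ) * ( z - ( x - x ) ) ) ) - ( x - z ) ) >= 1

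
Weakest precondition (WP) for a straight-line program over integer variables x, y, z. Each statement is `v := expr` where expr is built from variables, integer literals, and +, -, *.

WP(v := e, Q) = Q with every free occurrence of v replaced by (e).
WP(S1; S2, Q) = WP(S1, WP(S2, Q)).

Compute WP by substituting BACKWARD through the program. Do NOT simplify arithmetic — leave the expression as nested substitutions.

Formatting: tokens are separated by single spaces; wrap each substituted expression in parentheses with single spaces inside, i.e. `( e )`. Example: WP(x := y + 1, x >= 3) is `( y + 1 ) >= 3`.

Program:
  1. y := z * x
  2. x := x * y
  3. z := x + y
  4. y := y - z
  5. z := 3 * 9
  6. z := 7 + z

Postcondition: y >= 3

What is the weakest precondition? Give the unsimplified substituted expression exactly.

post: y >= 3
stmt 6: z := 7 + z  -- replace 0 occurrence(s) of z with (7 + z)
  => y >= 3
stmt 5: z := 3 * 9  -- replace 0 occurrence(s) of z with (3 * 9)
  => y >= 3
stmt 4: y := y - z  -- replace 1 occurrence(s) of y with (y - z)
  => ( y - z ) >= 3
stmt 3: z := x + y  -- replace 1 occurrence(s) of z with (x + y)
  => ( y - ( x + y ) ) >= 3
stmt 2: x := x * y  -- replace 1 occurrence(s) of x with (x * y)
  => ( y - ( ( x * y ) + y ) ) >= 3
stmt 1: y := z * x  -- replace 3 occurrence(s) of y with (z * x)
  => ( ( z * x ) - ( ( x * ( z * x ) ) + ( z * x ) ) ) >= 3

Answer: ( ( z * x ) - ( ( x * ( z * x ) ) + ( z * x ) ) ) >= 3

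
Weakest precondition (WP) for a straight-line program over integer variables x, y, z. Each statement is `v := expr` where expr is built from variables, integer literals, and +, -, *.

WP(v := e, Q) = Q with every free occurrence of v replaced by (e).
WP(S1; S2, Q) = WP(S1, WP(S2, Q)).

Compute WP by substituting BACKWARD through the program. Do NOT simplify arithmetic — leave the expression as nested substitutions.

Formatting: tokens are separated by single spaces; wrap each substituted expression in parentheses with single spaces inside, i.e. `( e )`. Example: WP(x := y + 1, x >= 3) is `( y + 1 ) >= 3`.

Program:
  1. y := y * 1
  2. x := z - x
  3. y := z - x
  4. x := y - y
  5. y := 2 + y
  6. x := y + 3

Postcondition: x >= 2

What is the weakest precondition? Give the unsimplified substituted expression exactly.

post: x >= 2
stmt 6: x := y + 3  -- replace 1 occurrence(s) of x with (y + 3)
  => ( y + 3 ) >= 2
stmt 5: y := 2 + y  -- replace 1 occurrence(s) of y with (2 + y)
  => ( ( 2 + y ) + 3 ) >= 2
stmt 4: x := y - y  -- replace 0 occurrence(s) of x with (y - y)
  => ( ( 2 + y ) + 3 ) >= 2
stmt 3: y := z - x  -- replace 1 occurrence(s) of y with (z - x)
  => ( ( 2 + ( z - x ) ) + 3 ) >= 2
stmt 2: x := z - x  -- replace 1 occurrence(s) of x with (z - x)
  => ( ( 2 + ( z - ( z - x ) ) ) + 3 ) >= 2
stmt 1: y := y * 1  -- replace 0 occurrence(s) of y with (y * 1)
  => ( ( 2 + ( z - ( z - x ) ) ) + 3 ) >= 2

Answer: ( ( 2 + ( z - ( z - x ) ) ) + 3 ) >= 2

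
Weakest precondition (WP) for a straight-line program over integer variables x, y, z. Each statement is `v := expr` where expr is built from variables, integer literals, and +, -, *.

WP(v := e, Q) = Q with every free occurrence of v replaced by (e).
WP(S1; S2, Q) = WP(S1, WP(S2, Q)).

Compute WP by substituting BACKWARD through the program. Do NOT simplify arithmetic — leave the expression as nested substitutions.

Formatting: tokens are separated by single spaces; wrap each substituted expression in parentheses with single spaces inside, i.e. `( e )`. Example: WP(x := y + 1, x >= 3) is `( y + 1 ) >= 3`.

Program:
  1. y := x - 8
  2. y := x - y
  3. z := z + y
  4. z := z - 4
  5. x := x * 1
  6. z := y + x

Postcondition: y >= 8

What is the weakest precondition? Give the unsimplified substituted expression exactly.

post: y >= 8
stmt 6: z := y + x  -- replace 0 occurrence(s) of z with (y + x)
  => y >= 8
stmt 5: x := x * 1  -- replace 0 occurrence(s) of x with (x * 1)
  => y >= 8
stmt 4: z := z - 4  -- replace 0 occurrence(s) of z with (z - 4)
  => y >= 8
stmt 3: z := z + y  -- replace 0 occurrence(s) of z with (z + y)
  => y >= 8
stmt 2: y := x - y  -- replace 1 occurrence(s) of y with (x - y)
  => ( x - y ) >= 8
stmt 1: y := x - 8  -- replace 1 occurrence(s) of y with (x - 8)
  => ( x - ( x - 8 ) ) >= 8

Answer: ( x - ( x - 8 ) ) >= 8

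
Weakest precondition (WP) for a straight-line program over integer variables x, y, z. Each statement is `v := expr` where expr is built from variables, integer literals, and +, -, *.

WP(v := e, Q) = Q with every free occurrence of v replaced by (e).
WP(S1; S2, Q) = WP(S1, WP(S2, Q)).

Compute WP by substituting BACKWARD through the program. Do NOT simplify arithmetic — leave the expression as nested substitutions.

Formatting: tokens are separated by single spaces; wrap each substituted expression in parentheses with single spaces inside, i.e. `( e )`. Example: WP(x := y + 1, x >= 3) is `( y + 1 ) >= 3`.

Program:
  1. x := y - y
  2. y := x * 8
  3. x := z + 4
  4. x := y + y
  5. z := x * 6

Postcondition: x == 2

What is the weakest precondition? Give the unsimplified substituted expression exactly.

post: x == 2
stmt 5: z := x * 6  -- replace 0 occurrence(s) of z with (x * 6)
  => x == 2
stmt 4: x := y + y  -- replace 1 occurrence(s) of x with (y + y)
  => ( y + y ) == 2
stmt 3: x := z + 4  -- replace 0 occurrence(s) of x with (z + 4)
  => ( y + y ) == 2
stmt 2: y := x * 8  -- replace 2 occurrence(s) of y with (x * 8)
  => ( ( x * 8 ) + ( x * 8 ) ) == 2
stmt 1: x := y - y  -- replace 2 occurrence(s) of x with (y - y)
  => ( ( ( y - y ) * 8 ) + ( ( y - y ) * 8 ) ) == 2

Answer: ( ( ( y - y ) * 8 ) + ( ( y - y ) * 8 ) ) == 2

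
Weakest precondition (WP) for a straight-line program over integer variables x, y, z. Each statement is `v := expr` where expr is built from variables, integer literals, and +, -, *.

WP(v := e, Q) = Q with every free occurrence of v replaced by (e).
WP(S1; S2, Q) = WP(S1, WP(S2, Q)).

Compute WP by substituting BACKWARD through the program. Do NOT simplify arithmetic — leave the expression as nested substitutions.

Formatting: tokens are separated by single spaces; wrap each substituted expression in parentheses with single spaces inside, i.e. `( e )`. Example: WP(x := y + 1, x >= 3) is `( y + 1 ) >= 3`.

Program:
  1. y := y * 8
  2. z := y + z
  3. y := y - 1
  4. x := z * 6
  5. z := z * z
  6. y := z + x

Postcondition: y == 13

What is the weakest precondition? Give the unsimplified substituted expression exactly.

post: y == 13
stmt 6: y := z + x  -- replace 1 occurrence(s) of y with (z + x)
  => ( z + x ) == 13
stmt 5: z := z * z  -- replace 1 occurrence(s) of z with (z * z)
  => ( ( z * z ) + x ) == 13
stmt 4: x := z * 6  -- replace 1 occurrence(s) of x with (z * 6)
  => ( ( z * z ) + ( z * 6 ) ) == 13
stmt 3: y := y - 1  -- replace 0 occurrence(s) of y with (y - 1)
  => ( ( z * z ) + ( z * 6 ) ) == 13
stmt 2: z := y + z  -- replace 3 occurrence(s) of z with (y + z)
  => ( ( ( y + z ) * ( y + z ) ) + ( ( y + z ) * 6 ) ) == 13
stmt 1: y := y * 8  -- replace 3 occurrence(s) of y with (y * 8)
  => ( ( ( ( y * 8 ) + z ) * ( ( y * 8 ) + z ) ) + ( ( ( y * 8 ) + z ) * 6 ) ) == 13

Answer: ( ( ( ( y * 8 ) + z ) * ( ( y * 8 ) + z ) ) + ( ( ( y * 8 ) + z ) * 6 ) ) == 13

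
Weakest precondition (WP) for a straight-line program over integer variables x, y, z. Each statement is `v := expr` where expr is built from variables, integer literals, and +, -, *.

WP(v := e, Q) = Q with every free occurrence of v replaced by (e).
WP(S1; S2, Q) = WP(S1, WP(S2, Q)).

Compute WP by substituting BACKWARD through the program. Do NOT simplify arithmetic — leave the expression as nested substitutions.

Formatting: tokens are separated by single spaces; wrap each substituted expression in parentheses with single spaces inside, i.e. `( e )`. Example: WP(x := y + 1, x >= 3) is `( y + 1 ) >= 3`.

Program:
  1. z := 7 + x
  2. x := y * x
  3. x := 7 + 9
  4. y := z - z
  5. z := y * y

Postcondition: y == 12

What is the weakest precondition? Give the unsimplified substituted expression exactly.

Answer: ( ( 7 + x ) - ( 7 + x ) ) == 12

Derivation:
post: y == 12
stmt 5: z := y * y  -- replace 0 occurrence(s) of z with (y * y)
  => y == 12
stmt 4: y := z - z  -- replace 1 occurrence(s) of y with (z - z)
  => ( z - z ) == 12
stmt 3: x := 7 + 9  -- replace 0 occurrence(s) of x with (7 + 9)
  => ( z - z ) == 12
stmt 2: x := y * x  -- replace 0 occurrence(s) of x with (y * x)
  => ( z - z ) == 12
stmt 1: z := 7 + x  -- replace 2 occurrence(s) of z with (7 + x)
  => ( ( 7 + x ) - ( 7 + x ) ) == 12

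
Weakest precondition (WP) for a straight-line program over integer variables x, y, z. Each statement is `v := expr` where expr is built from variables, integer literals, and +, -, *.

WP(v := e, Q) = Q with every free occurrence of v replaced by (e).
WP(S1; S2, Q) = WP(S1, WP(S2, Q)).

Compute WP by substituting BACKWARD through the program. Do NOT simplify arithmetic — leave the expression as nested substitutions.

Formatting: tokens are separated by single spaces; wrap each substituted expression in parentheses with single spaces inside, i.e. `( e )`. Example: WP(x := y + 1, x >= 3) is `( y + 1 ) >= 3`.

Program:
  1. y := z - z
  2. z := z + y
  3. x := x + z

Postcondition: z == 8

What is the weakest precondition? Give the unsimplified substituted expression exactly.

post: z == 8
stmt 3: x := x + z  -- replace 0 occurrence(s) of x with (x + z)
  => z == 8
stmt 2: z := z + y  -- replace 1 occurrence(s) of z with (z + y)
  => ( z + y ) == 8
stmt 1: y := z - z  -- replace 1 occurrence(s) of y with (z - z)
  => ( z + ( z - z ) ) == 8

Answer: ( z + ( z - z ) ) == 8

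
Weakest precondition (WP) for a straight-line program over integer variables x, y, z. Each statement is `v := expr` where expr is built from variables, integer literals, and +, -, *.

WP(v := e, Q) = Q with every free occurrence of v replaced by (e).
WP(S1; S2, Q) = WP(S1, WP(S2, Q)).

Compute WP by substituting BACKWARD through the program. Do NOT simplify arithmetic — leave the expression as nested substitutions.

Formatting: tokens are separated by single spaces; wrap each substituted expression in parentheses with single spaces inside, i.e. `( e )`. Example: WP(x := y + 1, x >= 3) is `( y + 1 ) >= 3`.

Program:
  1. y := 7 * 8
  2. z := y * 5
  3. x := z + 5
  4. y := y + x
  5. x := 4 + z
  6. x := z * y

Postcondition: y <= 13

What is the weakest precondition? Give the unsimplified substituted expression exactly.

Answer: ( ( 7 * 8 ) + ( ( ( 7 * 8 ) * 5 ) + 5 ) ) <= 13

Derivation:
post: y <= 13
stmt 6: x := z * y  -- replace 0 occurrence(s) of x with (z * y)
  => y <= 13
stmt 5: x := 4 + z  -- replace 0 occurrence(s) of x with (4 + z)
  => y <= 13
stmt 4: y := y + x  -- replace 1 occurrence(s) of y with (y + x)
  => ( y + x ) <= 13
stmt 3: x := z + 5  -- replace 1 occurrence(s) of x with (z + 5)
  => ( y + ( z + 5 ) ) <= 13
stmt 2: z := y * 5  -- replace 1 occurrence(s) of z with (y * 5)
  => ( y + ( ( y * 5 ) + 5 ) ) <= 13
stmt 1: y := 7 * 8  -- replace 2 occurrence(s) of y with (7 * 8)
  => ( ( 7 * 8 ) + ( ( ( 7 * 8 ) * 5 ) + 5 ) ) <= 13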